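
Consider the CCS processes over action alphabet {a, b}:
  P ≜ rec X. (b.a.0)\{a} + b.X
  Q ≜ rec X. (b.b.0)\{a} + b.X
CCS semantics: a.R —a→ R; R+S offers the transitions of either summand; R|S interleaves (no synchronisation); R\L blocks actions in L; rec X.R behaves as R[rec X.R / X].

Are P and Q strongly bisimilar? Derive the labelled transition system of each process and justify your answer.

NO

LTS(P): 2 reachable states
  p0 = rec X. (b.a.0)\{a} + b.X | =b=> p0, =b=> p1
  p1 = (a.0)\{a} | stopped
LTS(Q): 3 reachable states
  q0 = rec X. (b.b.0)\{a} + b.X | =b=> q0, =b=> q1
  q1 = (b.0)\{a} | =b=> q2
  q2 = 0\{a} | stopped
Coarsest stable partition (strong bisimilarity classes):
  B0 = {p0}
  B1 = {p1, q2}
  B2 = {q0}
  B3 = {q1}
p0 ∈ B0, q0 ∈ B2 → different blocks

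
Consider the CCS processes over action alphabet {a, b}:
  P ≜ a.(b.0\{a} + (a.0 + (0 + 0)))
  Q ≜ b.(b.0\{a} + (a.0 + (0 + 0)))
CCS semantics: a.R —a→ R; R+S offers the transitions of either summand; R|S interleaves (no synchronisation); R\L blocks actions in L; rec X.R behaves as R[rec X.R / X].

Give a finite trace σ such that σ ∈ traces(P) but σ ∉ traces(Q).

a

LTS(P): 4 reachable states
  u0 = a.(b.0\{a} + (a.0 + (0 + 0))) | —a→ u1
  u1 = b.0\{a} + (a.0 + (0 + 0)) | —a→ u2, —b→ u3
  u2 = 0 | ·
  u3 = 0\{a} | ·
LTS(Q): 4 reachable states
  v0 = b.(b.0\{a} + (a.0 + (0 + 0))) | —b→ v1
  v1 = b.0\{a} + (a.0 + (0 + 0)) | —a→ v2, —b→ v3
  v2 = 0 | ·
  v3 = 0\{a} | ·
Trace ⟨a⟩ through P, begin at {u0}:
  after a @ step 1: {u1}
  ✓ P
Trace ⟨a⟩ through Q, begin at {v0}:
  after a @ step 1: no successor for Q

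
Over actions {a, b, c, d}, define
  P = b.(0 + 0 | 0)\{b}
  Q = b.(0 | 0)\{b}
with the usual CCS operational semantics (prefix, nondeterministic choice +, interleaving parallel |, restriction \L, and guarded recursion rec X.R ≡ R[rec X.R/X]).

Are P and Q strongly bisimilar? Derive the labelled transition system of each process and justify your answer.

YES

P's transition system — 2 states:
  p0 = b.(0 + 0 | 0)\{b} has moves —b→ p1
  p1 = (0 + 0 | 0)\{b} has moves deadlocked
Q's transition system — 2 states:
  q0 = b.(0 | 0)\{b} has moves —b→ q1
  q1 = (0 | 0)\{b} has moves deadlocked
Partition-refinement fixed point:
  B0 = {p0, q0}
  B1 = {p1, q1}
p0 ∈ B0, q0 ∈ B0 → same block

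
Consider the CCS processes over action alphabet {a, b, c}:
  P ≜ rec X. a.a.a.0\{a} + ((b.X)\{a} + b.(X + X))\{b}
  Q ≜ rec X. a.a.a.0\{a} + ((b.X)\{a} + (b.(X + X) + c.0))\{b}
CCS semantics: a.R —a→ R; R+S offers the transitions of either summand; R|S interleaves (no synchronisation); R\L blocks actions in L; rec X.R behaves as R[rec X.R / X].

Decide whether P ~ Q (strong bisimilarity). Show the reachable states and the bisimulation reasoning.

P's transition system — 4 states:
  p0 = rec X. a.a.a.0\{a} + ((b.X)\{a} + b.(X + X))\{b} ⊢ —a→ p1
  p1 = a.a.0\{a} ⊢ —a→ p2
  p2 = a.0\{a} ⊢ —a→ p3
  p3 = 0\{a} ⊢ ∅
Q's transition system — 5 states:
  q0 = rec X. a.a.a.0\{a} + ((b.X)\{a} + (b.(X + X) + c.0))\{b} ⊢ —a→ q1, —c→ q2
  q1 = a.a.0\{a} ⊢ —a→ q3
  q2 = 0\{b} ⊢ ∅
  q3 = a.0\{a} ⊢ —a→ q4
  q4 = 0\{a} ⊢ ∅
Coarsest stable partition (strong bisimilarity classes):
  B0 = {p0}
  B1 = {p1, q1}
  B2 = {p2, q3}
  B3 = {p3, q2, q4}
  B4 = {q0}
p0 ∈ B0, q0 ∈ B4 → different blocks

NO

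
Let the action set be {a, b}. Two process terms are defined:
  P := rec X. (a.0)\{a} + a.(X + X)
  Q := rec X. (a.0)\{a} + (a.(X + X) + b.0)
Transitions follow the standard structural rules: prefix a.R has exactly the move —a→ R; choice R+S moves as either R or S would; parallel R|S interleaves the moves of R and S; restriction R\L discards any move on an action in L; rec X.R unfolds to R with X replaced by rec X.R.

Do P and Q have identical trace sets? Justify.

trace-distinct — witness ⟨b⟩

LTS(P): 2 reachable states
  u0 = rec X. (a.0)\{a} + a.(X + X) :: -a-> u1
  u1 = (rec X. (a.0)\{a} + a.(X + X)) + (rec X. (a.0)\{a} + a.(X + X)) :: -a-> u1
LTS(Q): 3 reachable states
  v0 = rec X. (a.0)\{a} + (a.(X + X) + b.0) :: -a-> v1, -b-> v2
  v1 = (rec X. (a.0)\{a} + (a.(X + X) + b.0)) + (rec X. (a.0)\{a} + (a.(X + X) + b.0)) :: -a-> v1, -b-> v2
  v2 = 0 :: ∅
Executing b from Q (initial set {v0}):
  after b @ step 1: {v2}
  Q completes σ.
Executing b from P (initial set {u0}):
  after b @ step 1: ∅  — P cannot continue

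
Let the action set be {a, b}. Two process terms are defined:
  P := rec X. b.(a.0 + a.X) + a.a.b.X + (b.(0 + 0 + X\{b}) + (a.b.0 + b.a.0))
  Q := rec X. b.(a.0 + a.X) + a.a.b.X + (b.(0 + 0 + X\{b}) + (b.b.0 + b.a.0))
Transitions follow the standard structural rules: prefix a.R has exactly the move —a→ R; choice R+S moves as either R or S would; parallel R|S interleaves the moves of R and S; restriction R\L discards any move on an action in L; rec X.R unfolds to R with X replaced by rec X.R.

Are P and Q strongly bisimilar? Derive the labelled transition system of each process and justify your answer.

LTS(P): 11 reachable states
  u0 = rec X. b.(a.0 + a.X) + a.a.b.X + (b.(0 + 0 + X\{b}) + (a.b.0 + b.a.0)) :: -a-> u1, -a-> u2, -b-> u3, -b-> u4, -b-> u5
  u1 = a.b.(rec X. b.(a.0 + a.X) + a.a.b.X + (b.(0 + 0 + X\{b}) + (a.b.0 + b.a.0))) :: -a-> u6
  u2 = b.0 :: -b-> u7
  u3 = 0 + 0 + (rec X. b.(a.0 + a.X) + a.a.b.X + (b.(0 + 0 + X\{b}) + (a.b.0 + b.a.0)))\{b} :: -a-> u8, -a-> u9
  u4 = a.0 :: -a-> u7
  u5 = a.0 + a.(rec X. b.(a.0 + a.X) + a.a.b.X + (b.(0 + 0 + X\{b}) + (a.b.0 + b.a.0))) :: -a-> u0, -a-> u7
  u6 = b.(rec X. b.(a.0 + a.X) + a.a.b.X + (b.(0 + 0 + X\{b}) + (a.b.0 + b.a.0))) :: -b-> u0
  u7 = 0 :: ∅
  u8 = (a.b.(rec X. b.(a.0 + a.X) + a.a.b.X + (b.(0 + 0 + X\{b}) + (a.b.0 + b.a.0))))\{b} :: -a-> u10
  u9 = (b.0)\{b} :: ∅
  u10 = (b.(rec X. b.(a.0 + a.X) + a.a.b.X + (b.(0 + 0 + X\{b}) + (a.b.0 + b.a.0))))\{b} :: ∅
LTS(Q): 10 reachable states
  v0 = rec X. b.(a.0 + a.X) + a.a.b.X + (b.(0 + 0 + X\{b}) + (b.b.0 + b.a.0)) :: -a-> v1, -b-> v2, -b-> v3, -b-> v4, -b-> v5
  v1 = a.b.(rec X. b.(a.0 + a.X) + a.a.b.X + (b.(0 + 0 + X\{b}) + (b.b.0 + b.a.0))) :: -a-> v6
  v2 = 0 + 0 + (rec X. b.(a.0 + a.X) + a.a.b.X + (b.(0 + 0 + X\{b}) + (b.b.0 + b.a.0)))\{b} :: -a-> v7
  v3 = a.0 :: -a-> v8
  v4 = a.0 + a.(rec X. b.(a.0 + a.X) + a.a.b.X + (b.(0 + 0 + X\{b}) + (b.b.0 + b.a.0))) :: -a-> v0, -a-> v8
  v5 = b.0 :: -b-> v8
  v6 = b.(rec X. b.(a.0 + a.X) + a.a.b.X + (b.(0 + 0 + X\{b}) + (b.b.0 + b.a.0))) :: -b-> v0
  v7 = (a.b.(rec X. b.(a.0 + a.X) + a.a.b.X + (b.(0 + 0 + X\{b}) + (b.b.0 + b.a.0))))\{b} :: -a-> v9
  v8 = 0 :: ∅
  v9 = (b.(rec X. b.(a.0 + a.X) + a.a.b.X + (b.(0 + 0 + X\{b}) + (b.b.0 + b.a.0))))\{b} :: ∅
Partition-refinement fixed point:
  B0 = {u0}
  B1 = {u5}
  B2 = {u10, u7, u9, v8, v9}
  B3 = {u1}
  B4 = {u6}
  B5 = {u2, v5}
  B6 = {u3}
  B7 = {u4, u8, v3, v7}
  B8 = {v0}
  B9 = {v1}
  B10 = {v6}
  B11 = {v4}
  B12 = {v2}
u0 ∈ B0, v0 ∈ B8 → different blocks

P ≁ Q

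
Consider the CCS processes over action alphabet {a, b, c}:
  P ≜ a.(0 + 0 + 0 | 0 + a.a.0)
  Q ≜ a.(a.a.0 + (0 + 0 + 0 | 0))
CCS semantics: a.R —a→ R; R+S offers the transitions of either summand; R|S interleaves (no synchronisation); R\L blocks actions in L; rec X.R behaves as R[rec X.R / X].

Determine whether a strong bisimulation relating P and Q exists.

Reachable graph of P (4 states):
  s0 = a.(0 + 0 + 0 | 0 + a.a.0) has moves —a→ s1
  s1 = 0 + 0 + 0 | 0 + a.a.0 has moves —a→ s2
  s2 = a.0 has moves —a→ s3
  s3 = 0 has moves ·
Reachable graph of Q (4 states):
  t0 = a.(a.a.0 + (0 + 0 + 0 | 0)) has moves —a→ t1
  t1 = a.a.0 + (0 + 0 + 0 | 0) has moves —a→ t2
  t2 = a.0 has moves —a→ t3
  t3 = 0 has moves ·
Bisimilarity quotient blocks:
  B0 = {s0, t0}
  B1 = {s1, t1}
  B2 = {s2, t2}
  B3 = {s3, t3}
s0 ∈ B0, t0 ∈ B0 → same block

YES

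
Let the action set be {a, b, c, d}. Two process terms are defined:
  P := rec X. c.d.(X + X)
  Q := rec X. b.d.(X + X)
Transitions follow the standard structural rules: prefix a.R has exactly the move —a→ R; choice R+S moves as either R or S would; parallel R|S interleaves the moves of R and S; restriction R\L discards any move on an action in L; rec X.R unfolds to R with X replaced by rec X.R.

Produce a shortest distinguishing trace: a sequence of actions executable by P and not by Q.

c

LTS(P): 3 reachable states
  s0 = rec X. c.d.(X + X) → =c=> s1
  s1 = d.((rec X. c.d.(X + X)) + (rec X. c.d.(X + X))) → =d=> s2
  s2 = (rec X. c.d.(X + X)) + (rec X. c.d.(X + X)) → =c=> s1
LTS(Q): 3 reachable states
  t0 = rec X. b.d.(X + X) → =b=> t1
  t1 = d.((rec X. b.d.(X + X)) + (rec X. b.d.(X + X))) → =d=> t2
  t2 = (rec X. b.d.(X + X)) + (rec X. b.d.(X + X)) → =b=> t1
Trace ⟨c⟩ through P, begin at {s0}:
  after c @ step 1: {s1}
  — P admits the full trace.
Trace ⟨c⟩ through Q, begin at {t0}:
  after c @ step 1: ∅  — Q cannot continue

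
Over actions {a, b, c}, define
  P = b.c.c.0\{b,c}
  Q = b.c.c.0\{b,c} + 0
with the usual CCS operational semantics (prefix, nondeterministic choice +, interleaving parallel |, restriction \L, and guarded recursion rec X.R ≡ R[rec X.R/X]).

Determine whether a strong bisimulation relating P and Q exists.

LTS(P): 4 reachable states
  p0 = b.c.c.0\{b,c} → =b=> p1
  p1 = c.c.0\{b,c} → =c=> p2
  p2 = c.0\{b,c} → =c=> p3
  p3 = 0\{b,c} → (no moves)
LTS(Q): 4 reachable states
  q0 = b.c.c.0\{b,c} + 0 → =b=> q1
  q1 = c.c.0\{b,c} → =c=> q2
  q2 = c.0\{b,c} → =c=> q3
  q3 = 0\{b,c} → (no moves)
Coarsest stable partition (strong bisimilarity classes):
  B0 = {p0, q0}
  B1 = {p1, q1}
  B2 = {p2, q2}
  B3 = {p3, q3}
p0 ∈ B0, q0 ∈ B0 → same block

YES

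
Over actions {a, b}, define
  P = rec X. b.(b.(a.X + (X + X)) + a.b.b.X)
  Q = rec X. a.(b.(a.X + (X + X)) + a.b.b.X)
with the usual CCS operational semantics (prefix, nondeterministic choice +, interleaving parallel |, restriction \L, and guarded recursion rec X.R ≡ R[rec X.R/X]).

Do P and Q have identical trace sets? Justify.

traces(P) ≠ traces(Q) — witness ⟨b⟩

Reachable graph of P (5 states):
  m0 = rec X. b.(b.(a.X + (X + X)) + a.b.b.X) has moves -b-> m1
  m1 = b.(a.(rec X. b.(b.(a.X + (X + X)) + a.b.b.X)) + ((rec X. b.(b.(a.X + (X + X)) + a.b.b.X)) + (rec X. b.(b.(a.X + (X + X)) + a.b.b.X)))) + a.b.b.(rec X. b.(b.(a.X + (X + X)) + a.b.b.X)) has moves -a-> m2, -b-> m3
  m2 = b.b.(rec X. b.(b.(a.X + (X + X)) + a.b.b.X)) has moves -b-> m4
  m3 = a.(rec X. b.(b.(a.X + (X + X)) + a.b.b.X)) + ((rec X. b.(b.(a.X + (X + X)) + a.b.b.X)) + (rec X. b.(b.(a.X + (X + X)) + a.b.b.X))) has moves -a-> m0, -b-> m1
  m4 = b.(rec X. b.(b.(a.X + (X + X)) + a.b.b.X)) has moves -b-> m0
Reachable graph of Q (5 states):
  n0 = rec X. a.(b.(a.X + (X + X)) + a.b.b.X) has moves -a-> n1
  n1 = b.(a.(rec X. a.(b.(a.X + (X + X)) + a.b.b.X)) + ((rec X. a.(b.(a.X + (X + X)) + a.b.b.X)) + (rec X. a.(b.(a.X + (X + X)) + a.b.b.X)))) + a.b.b.(rec X. a.(b.(a.X + (X + X)) + a.b.b.X)) has moves -a-> n2, -b-> n3
  n2 = b.b.(rec X. a.(b.(a.X + (X + X)) + a.b.b.X)) has moves -b-> n4
  n3 = a.(rec X. a.(b.(a.X + (X + X)) + a.b.b.X)) + ((rec X. a.(b.(a.X + (X + X)) + a.b.b.X)) + (rec X. a.(b.(a.X + (X + X)) + a.b.b.X))) has moves -a-> n0, -a-> n1
  n4 = b.(rec X. a.(b.(a.X + (X + X)) + a.b.b.X)) has moves -b-> n0
Trace ⟨b⟩ through P, begin at {m0}:
  [1] b ⇒ {m1}
  — P admits the full trace.
Trace ⟨b⟩ through Q, begin at {n0}:
  [1] b ⇒ no successor for Q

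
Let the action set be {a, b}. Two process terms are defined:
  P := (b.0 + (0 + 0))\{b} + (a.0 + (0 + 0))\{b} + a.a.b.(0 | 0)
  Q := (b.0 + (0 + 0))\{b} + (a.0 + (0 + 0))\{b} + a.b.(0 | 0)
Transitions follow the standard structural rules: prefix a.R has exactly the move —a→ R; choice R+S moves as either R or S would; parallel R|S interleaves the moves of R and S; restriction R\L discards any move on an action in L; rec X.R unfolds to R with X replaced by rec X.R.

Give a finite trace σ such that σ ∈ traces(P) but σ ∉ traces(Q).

aa

P's transition system — 5 states:
  m0 = (b.0 + (0 + 0))\{b} + (a.0 + (0 + 0))\{b} + a.a.b.(0 | 0) → —a→ m1, —a→ m2
  m1 = 0\{b} → ∅
  m2 = a.b.(0 | 0) → —a→ m3
  m3 = b.(0 | 0) → —b→ m4
  m4 = 0 | 0 → ∅
Q's transition system — 4 states:
  n0 = (b.0 + (0 + 0))\{b} + (a.0 + (0 + 0))\{b} + a.b.(0 | 0) → —a→ n1, —a→ n2
  n1 = 0\{b} → ∅
  n2 = b.(0 | 0) → —b→ n3
  n3 = 0 | 0 → ∅
Run σ = ⟨aa⟩ on P: start {m0}
  after a @ step 1: {m1, m2}
  after a @ step 2: {m3}
  ✓ P
Run σ = ⟨aa⟩ on Q: start {n0}
  after a @ step 1: {n1, n2}
  after a @ step 2: ∅  — Q cannot continue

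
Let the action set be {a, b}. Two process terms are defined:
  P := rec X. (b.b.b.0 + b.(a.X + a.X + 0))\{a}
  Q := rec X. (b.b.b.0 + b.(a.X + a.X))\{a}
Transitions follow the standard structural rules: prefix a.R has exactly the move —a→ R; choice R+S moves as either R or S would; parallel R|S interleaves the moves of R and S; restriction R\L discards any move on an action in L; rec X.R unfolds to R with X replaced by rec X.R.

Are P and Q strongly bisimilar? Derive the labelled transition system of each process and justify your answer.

LTS(P): 5 reachable states
  s0 = rec X. (b.b.b.0 + b.(a.X + a.X + 0))\{a} → ··b··> s1, ··b··> s2
  s1 = (a.(rec X. (b.b.b.0 + b.(a.X + a.X + 0))\{a}) + a.(rec X. (b.b.b.0 + b.(a.X + a.X + 0))\{a}) + 0)\{a} → ∅
  s2 = (b.b.0)\{a} → ··b··> s3
  s3 = (b.0)\{a} → ··b··> s4
  s4 = 0\{a} → ∅
LTS(Q): 5 reachable states
  t0 = rec X. (b.b.b.0 + b.(a.X + a.X))\{a} → ··b··> t1, ··b··> t2
  t1 = (a.(rec X. (b.b.b.0 + b.(a.X + a.X))\{a}) + a.(rec X. (b.b.b.0 + b.(a.X + a.X))\{a}))\{a} → ∅
  t2 = (b.b.0)\{a} → ··b··> t3
  t3 = (b.0)\{a} → ··b··> t4
  t4 = 0\{a} → ∅
Partition-refinement fixed point:
  B0 = {s0, t0}
  B1 = {s2, t2}
  B2 = {s3, t3}
  B3 = {s1, s4, t1, t4}
s0 ∈ B0, t0 ∈ B0 → same block

bisimilar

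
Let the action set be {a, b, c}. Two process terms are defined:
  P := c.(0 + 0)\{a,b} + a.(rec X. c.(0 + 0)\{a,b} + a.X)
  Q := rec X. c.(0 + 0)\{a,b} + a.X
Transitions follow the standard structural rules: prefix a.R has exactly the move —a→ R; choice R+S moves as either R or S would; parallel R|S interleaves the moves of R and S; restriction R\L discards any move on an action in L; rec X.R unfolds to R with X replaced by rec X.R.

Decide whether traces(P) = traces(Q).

LTS(P): 3 reachable states
  p0 = c.(0 + 0)\{a,b} + a.(rec X. c.(0 + 0)\{a,b} + a.X) ⊢ —a→ p1, —c→ p2
  p1 = rec X. c.(0 + 0)\{a,b} + a.X ⊢ —a→ p1, —c→ p2
  p2 = (0 + 0)\{a,b} ⊢ ∅
LTS(Q): 2 reachable states
  q0 = rec X. c.(0 + 0)\{a,b} + a.X ⊢ —a→ q0, —c→ q1
  q1 = (0 + 0)\{a,b} ⊢ ∅
Bisimilarity quotient blocks:
  B0 = {p0, p1, q0}
  B1 = {p2, q1}
p0 ∈ B0, q0 ∈ B0 → same block
Bisimilar ⇒ trace-equivalent.

YES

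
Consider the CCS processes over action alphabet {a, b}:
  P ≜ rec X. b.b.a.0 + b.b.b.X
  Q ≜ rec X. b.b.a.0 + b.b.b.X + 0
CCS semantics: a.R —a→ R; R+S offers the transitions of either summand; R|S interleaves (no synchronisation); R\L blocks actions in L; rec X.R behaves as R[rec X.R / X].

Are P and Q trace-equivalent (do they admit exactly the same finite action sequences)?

LTS(P): 6 reachable states
  p0 = rec X. b.b.a.0 + b.b.b.X → =b=> p1, =b=> p2
  p1 = b.a.0 → =b=> p3
  p2 = b.b.(rec X. b.b.a.0 + b.b.b.X) → =b=> p4
  p3 = a.0 → =a=> p5
  p4 = b.(rec X. b.b.a.0 + b.b.b.X) → =b=> p0
  p5 = 0 → stopped
LTS(Q): 6 reachable states
  q0 = rec X. b.b.a.0 + b.b.b.X + 0 → =b=> q1, =b=> q2
  q1 = b.a.0 → =b=> q3
  q2 = b.b.(rec X. b.b.a.0 + b.b.b.X + 0) → =b=> q4
  q3 = a.0 → =a=> q5
  q4 = b.(rec X. b.b.a.0 + b.b.b.X + 0) → =b=> q0
  q5 = 0 → stopped
Partition-refinement fixed point:
  B0 = {p0, q0}
  B1 = {p2, q2}
  B2 = {p4, q4}
  B3 = {p1, q1}
  B4 = {p3, q3}
  B5 = {p5, q5}
p0 ∈ B0, q0 ∈ B0 → same block
Bisimilar ⇒ trace-equivalent.

trace-equivalent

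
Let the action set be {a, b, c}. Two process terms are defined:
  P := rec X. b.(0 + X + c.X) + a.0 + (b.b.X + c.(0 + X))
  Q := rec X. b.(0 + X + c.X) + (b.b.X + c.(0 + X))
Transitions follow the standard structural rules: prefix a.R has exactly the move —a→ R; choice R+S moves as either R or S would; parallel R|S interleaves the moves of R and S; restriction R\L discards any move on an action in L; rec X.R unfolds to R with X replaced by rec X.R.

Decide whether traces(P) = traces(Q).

LTS(P): 5 reachable states
  p0 = rec X. b.(0 + X + c.X) + a.0 + (b.b.X + c.(0 + X)) ⊢ —a→ p1, —b→ p2, —b→ p3, —c→ p4
  p1 = 0 ⊢ stopped
  p2 = 0 + (rec X. b.(0 + X + c.X) + a.0 + (b.b.X + c.(0 + X))) + c.(rec X. b.(0 + X + c.X) + a.0 + (b.b.X + c.(0 + X))) ⊢ —a→ p1, —b→ p2, —b→ p3, —c→ p0, —c→ p4
  p3 = b.(rec X. b.(0 + X + c.X) + a.0 + (b.b.X + c.(0 + X))) ⊢ —b→ p0
  p4 = 0 + (rec X. b.(0 + X + c.X) + a.0 + (b.b.X + c.(0 + X))) ⊢ —a→ p1, —b→ p2, —b→ p3, —c→ p4
LTS(Q): 4 reachable states
  q0 = rec X. b.(0 + X + c.X) + (b.b.X + c.(0 + X)) ⊢ —b→ q1, —b→ q2, —c→ q3
  q1 = 0 + (rec X. b.(0 + X + c.X) + (b.b.X + c.(0 + X))) + c.(rec X. b.(0 + X + c.X) + (b.b.X + c.(0 + X))) ⊢ —b→ q1, —b→ q2, —c→ q0, —c→ q3
  q2 = b.(rec X. b.(0 + X + c.X) + (b.b.X + c.(0 + X))) ⊢ —b→ q0
  q3 = 0 + (rec X. b.(0 + X + c.X) + (b.b.X + c.(0 + X))) ⊢ —b→ q1, —b→ q2, —c→ q3
Executing a from P (initial set {p0}):
  after a @ step 1: {p1}
  ✓ P
Executing a from Q (initial set {q0}):
  after a @ step 1: ∅ (Q stuck)

traces(P) ≠ traces(Q) — witness ⟨a⟩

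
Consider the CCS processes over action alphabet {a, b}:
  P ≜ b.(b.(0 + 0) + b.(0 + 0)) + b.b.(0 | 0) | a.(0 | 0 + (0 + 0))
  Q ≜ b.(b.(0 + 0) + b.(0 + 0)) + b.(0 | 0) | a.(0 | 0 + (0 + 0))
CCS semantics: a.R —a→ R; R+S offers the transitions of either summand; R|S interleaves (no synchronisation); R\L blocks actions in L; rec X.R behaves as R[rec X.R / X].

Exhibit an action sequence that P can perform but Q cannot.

abb

LTS(P): 8 reachable states
  s0 = b.(b.(0 + 0) + b.(0 + 0)) + b.b.(0 | 0) | a.(0 | 0 + (0 + 0)) → --a--▸ s1, --b--▸ s2, --b--▸ s3
  s1 = b.b.(0 | 0) | (0 | 0 + (0 + 0)) → --b--▸ s4
  s2 = b.(0 + 0) + b.(0 + 0) → --b--▸ s5
  s3 = b.(0 | 0) | a.(0 | 0 + (0 + 0)) → --a--▸ s4, --b--▸ s6
  s4 = b.(0 | 0) | (0 | 0 + (0 + 0)) → --b--▸ s7
  s5 = 0 + 0 → stopped
  s6 = 0 | 0 | a.(0 | 0 + (0 + 0)) → --a--▸ s7
  s7 = 0 | 0 | (0 | 0 + (0 + 0)) → stopped
LTS(Q): 6 reachable states
  t0 = b.(b.(0 + 0) + b.(0 + 0)) + b.(0 | 0) | a.(0 | 0 + (0 + 0)) → --a--▸ t1, --b--▸ t2, --b--▸ t3
  t1 = b.(0 | 0) | (0 | 0 + (0 + 0)) → --b--▸ t4
  t2 = 0 | 0 | a.(0 | 0 + (0 + 0)) → --a--▸ t4
  t3 = b.(0 + 0) + b.(0 + 0) → --b--▸ t5
  t4 = 0 | 0 | (0 | 0 + (0 + 0)) → stopped
  t5 = 0 + 0 → stopped
Executing abb from P (initial set {s0}):
  step 1 (a): {s1}
  step 2 (b): {s4}
  step 3 (b): {s7}
  ✓ P
Executing abb from Q (initial set {t0}):
  step 1 (a): {t1}
  step 2 (b): {t4}
  step 3 (b): ∅ (Q stuck)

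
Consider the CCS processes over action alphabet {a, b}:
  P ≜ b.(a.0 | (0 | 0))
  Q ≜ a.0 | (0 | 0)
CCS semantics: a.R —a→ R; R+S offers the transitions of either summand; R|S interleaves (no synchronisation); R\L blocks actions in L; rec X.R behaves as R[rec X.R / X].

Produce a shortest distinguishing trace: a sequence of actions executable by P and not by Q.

LTS(P): 3 reachable states
  u0 = b.(a.0 | (0 | 0)) has moves -b-> u1
  u1 = a.0 | (0 | 0) has moves -a-> u2
  u2 = 0 | (0 | 0) has moves (no moves)
LTS(Q): 2 reachable states
  v0 = a.0 | (0 | 0) has moves -a-> v1
  v1 = 0 | (0 | 0) has moves (no moves)
Run σ = ⟨b⟩ on P: start {u0}
  step 1 (b): {u1}
  ✓ P
Run σ = ⟨b⟩ on Q: start {v0}
  step 1 (b): ∅  — Q cannot continue

b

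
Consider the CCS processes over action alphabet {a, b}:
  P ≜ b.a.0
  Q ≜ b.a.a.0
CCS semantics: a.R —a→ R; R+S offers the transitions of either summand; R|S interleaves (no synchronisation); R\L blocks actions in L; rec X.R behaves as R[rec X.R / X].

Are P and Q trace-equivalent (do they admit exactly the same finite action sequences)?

P's transition system — 3 states:
  p0 = b.a.0 has moves =b=> p1
  p1 = a.0 has moves =a=> p2
  p2 = 0 has moves deadlocked
Q's transition system — 4 states:
  q0 = b.a.a.0 has moves =b=> q1
  q1 = a.a.0 has moves =a=> q2
  q2 = a.0 has moves =a=> q3
  q3 = 0 has moves deadlocked
Run σ = ⟨baa⟩ on Q: start {q0}
  after b @ step 1: {q1}
  after a @ step 2: {q2}
  after a @ step 3: {q3}
  ✓ Q
Run σ = ⟨baa⟩ on P: start {p0}
  after b @ step 1: {p1}
  after a @ step 2: {p2}
  after a @ step 3: ∅  — P cannot continue

NO — witness ⟨baa⟩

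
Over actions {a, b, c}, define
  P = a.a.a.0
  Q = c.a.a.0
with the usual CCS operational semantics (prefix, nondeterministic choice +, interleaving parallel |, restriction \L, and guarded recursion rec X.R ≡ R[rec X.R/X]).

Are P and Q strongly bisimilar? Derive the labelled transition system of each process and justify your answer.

not bisimilar

LTS(P): 4 reachable states
  p0 = a.a.a.0 has moves --a--▸ p1
  p1 = a.a.0 has moves --a--▸ p2
  p2 = a.0 has moves --a--▸ p3
  p3 = 0 has moves ∅
LTS(Q): 4 reachable states
  q0 = c.a.a.0 has moves --c--▸ q1
  q1 = a.a.0 has moves --a--▸ q2
  q2 = a.0 has moves --a--▸ q3
  q3 = 0 has moves ∅
Partition-refinement fixed point:
  B0 = {p0}
  B1 = {p1, q1}
  B2 = {p2, q2}
  B3 = {p3, q3}
  B4 = {q0}
p0 ∈ B0, q0 ∈ B4 → different blocks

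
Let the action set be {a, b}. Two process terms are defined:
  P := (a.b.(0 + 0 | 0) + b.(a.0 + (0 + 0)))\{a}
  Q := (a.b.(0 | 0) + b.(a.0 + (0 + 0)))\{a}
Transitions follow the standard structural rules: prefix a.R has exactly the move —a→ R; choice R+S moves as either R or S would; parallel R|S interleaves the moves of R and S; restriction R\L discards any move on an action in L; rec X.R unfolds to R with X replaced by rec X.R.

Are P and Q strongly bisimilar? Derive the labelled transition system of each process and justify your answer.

YES

LTS(P): 2 reachable states
  p0 = (a.b.(0 + 0 | 0) + b.(a.0 + (0 + 0)))\{a} has moves -b-> p1
  p1 = (a.0 + (0 + 0))\{a} has moves stopped
LTS(Q): 2 reachable states
  q0 = (a.b.(0 | 0) + b.(a.0 + (0 + 0)))\{a} has moves -b-> q1
  q1 = (a.0 + (0 + 0))\{a} has moves stopped
Partition-refinement fixed point:
  B0 = {p0, q0}
  B1 = {p1, q1}
p0 ∈ B0, q0 ∈ B0 → same block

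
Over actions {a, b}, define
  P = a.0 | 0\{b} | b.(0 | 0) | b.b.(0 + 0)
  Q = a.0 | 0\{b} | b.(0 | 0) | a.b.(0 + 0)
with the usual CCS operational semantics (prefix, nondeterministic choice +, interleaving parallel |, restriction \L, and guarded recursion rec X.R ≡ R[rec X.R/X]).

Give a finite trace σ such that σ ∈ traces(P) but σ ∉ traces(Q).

bb

Reachable graph of P (12 states):
  s0 = a.0 | 0\{b} | b.(0 | 0) | b.b.(0 + 0) | -a-> s1, -b-> s2, -b-> s3
  s1 = 0 | 0\{b} | b.(0 | 0) | b.b.(0 + 0) | -b-> s4, -b-> s5
  s2 = a.0 | 0\{b} | (0 | 0) | b.b.(0 + 0) | -a-> s4, -b-> s6
  s3 = a.0 | 0\{b} | b.(0 | 0) | b.(0 + 0) | -a-> s5, -b-> s6, -b-> s7
  s4 = 0 | 0\{b} | (0 | 0) | b.b.(0 + 0) | -b-> s8
  s5 = 0 | 0\{b} | b.(0 | 0) | b.(0 + 0) | -b-> s8, -b-> s9
  s6 = a.0 | 0\{b} | (0 | 0) | b.(0 + 0) | -a-> s8, -b-> s10
  s7 = a.0 | 0\{b} | b.(0 | 0) | (0 + 0) | -a-> s9, -b-> s10
  s8 = 0 | 0\{b} | (0 | 0) | b.(0 + 0) | -b-> s11
  s9 = 0 | 0\{b} | b.(0 | 0) | (0 + 0) | -b-> s11
  s10 = a.0 | 0\{b} | (0 | 0) | (0 + 0) | -a-> s11
  s11 = 0 | 0\{b} | (0 | 0) | (0 + 0) | stopped
Reachable graph of Q (12 states):
  t0 = a.0 | 0\{b} | b.(0 | 0) | a.b.(0 + 0) | -a-> t1, -a-> t2, -b-> t3
  t1 = 0 | 0\{b} | b.(0 | 0) | a.b.(0 + 0) | -a-> t4, -b-> t5
  t2 = a.0 | 0\{b} | b.(0 | 0) | b.(0 + 0) | -a-> t4, -b-> t6, -b-> t7
  t3 = a.0 | 0\{b} | (0 | 0) | a.b.(0 + 0) | -a-> t5, -a-> t6
  t4 = 0 | 0\{b} | b.(0 | 0) | b.(0 + 0) | -b-> t8, -b-> t9
  t5 = 0 | 0\{b} | (0 | 0) | a.b.(0 + 0) | -a-> t8
  t6 = a.0 | 0\{b} | (0 | 0) | b.(0 + 0) | -a-> t8, -b-> t10
  t7 = a.0 | 0\{b} | b.(0 | 0) | (0 + 0) | -a-> t9, -b-> t10
  t8 = 0 | 0\{b} | (0 | 0) | b.(0 + 0) | -b-> t11
  t9 = 0 | 0\{b} | b.(0 | 0) | (0 + 0) | -b-> t11
  t10 = a.0 | 0\{b} | (0 | 0) | (0 + 0) | -a-> t11
  t11 = 0 | 0\{b} | (0 | 0) | (0 + 0) | stopped
Run σ = ⟨bb⟩ on P: start {s0}
  [1] b ⇒ {s2, s3}
  [2] b ⇒ {s6, s7}
  P completes σ.
Run σ = ⟨bb⟩ on Q: start {t0}
  [1] b ⇒ {t3}
  [2] b ⇒ no successor for Q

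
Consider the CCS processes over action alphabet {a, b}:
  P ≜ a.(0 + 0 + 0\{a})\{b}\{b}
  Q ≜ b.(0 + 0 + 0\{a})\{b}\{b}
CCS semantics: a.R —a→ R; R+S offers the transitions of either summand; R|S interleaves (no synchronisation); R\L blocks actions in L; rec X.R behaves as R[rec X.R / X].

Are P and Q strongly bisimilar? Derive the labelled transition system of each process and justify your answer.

LTS(P): 2 reachable states
  u0 = a.(0 + 0 + 0\{a})\{b}\{b} | =a=> u1
  u1 = (0 + 0 + 0\{a})\{b}\{b} | ∅
LTS(Q): 2 reachable states
  v0 = b.(0 + 0 + 0\{a})\{b}\{b} | =b=> v1
  v1 = (0 + 0 + 0\{a})\{b}\{b} | ∅
Partition-refinement fixed point:
  B0 = {u0}
  B1 = {u1, v1}
  B2 = {v0}
u0 ∈ B0, v0 ∈ B2 → different blocks

P ≁ Q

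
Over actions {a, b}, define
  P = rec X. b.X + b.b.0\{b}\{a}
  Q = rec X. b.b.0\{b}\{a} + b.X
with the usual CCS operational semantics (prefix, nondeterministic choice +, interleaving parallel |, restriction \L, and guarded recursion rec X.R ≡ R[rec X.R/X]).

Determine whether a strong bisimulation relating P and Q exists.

bisimilar

LTS(P): 3 reachable states
  m0 = rec X. b.X + b.b.0\{b}\{a} | ··b··> m0, ··b··> m1
  m1 = b.0\{b}\{a} | ··b··> m2
  m2 = 0\{b}\{a} | (no moves)
LTS(Q): 3 reachable states
  n0 = rec X. b.b.0\{b}\{a} + b.X | ··b··> n0, ··b··> n1
  n1 = b.0\{b}\{a} | ··b··> n2
  n2 = 0\{b}\{a} | (no moves)
Partition-refinement fixed point:
  B0 = {m0, n0}
  B1 = {m1, n1}
  B2 = {m2, n2}
m0 ∈ B0, n0 ∈ B0 → same block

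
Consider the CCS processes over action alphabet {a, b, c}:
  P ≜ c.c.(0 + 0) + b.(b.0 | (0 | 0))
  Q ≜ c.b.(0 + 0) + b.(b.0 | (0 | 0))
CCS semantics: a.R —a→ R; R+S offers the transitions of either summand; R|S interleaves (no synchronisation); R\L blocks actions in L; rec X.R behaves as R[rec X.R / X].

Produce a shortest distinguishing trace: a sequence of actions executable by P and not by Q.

cc

Reachable graph of P (5 states):
  p0 = c.c.(0 + 0) + b.(b.0 | (0 | 0)) ⊢ -b-> p1, -c-> p2
  p1 = b.0 | (0 | 0) ⊢ -b-> p3
  p2 = c.(0 + 0) ⊢ -c-> p4
  p3 = 0 | (0 | 0) ⊢ ·
  p4 = 0 + 0 ⊢ ·
Reachable graph of Q (5 states):
  q0 = c.b.(0 + 0) + b.(b.0 | (0 | 0)) ⊢ -b-> q1, -c-> q2
  q1 = b.0 | (0 | 0) ⊢ -b-> q3
  q2 = b.(0 + 0) ⊢ -b-> q4
  q3 = 0 | (0 | 0) ⊢ ·
  q4 = 0 + 0 ⊢ ·
Trace ⟨cc⟩ through P, begin at {p0}:
  [1] c ⇒ {p2}
  [2] c ⇒ {p4}
  P completes σ.
Trace ⟨cc⟩ through Q, begin at {q0}:
  [1] c ⇒ {q2}
  [2] c ⇒ ∅ (Q stuck)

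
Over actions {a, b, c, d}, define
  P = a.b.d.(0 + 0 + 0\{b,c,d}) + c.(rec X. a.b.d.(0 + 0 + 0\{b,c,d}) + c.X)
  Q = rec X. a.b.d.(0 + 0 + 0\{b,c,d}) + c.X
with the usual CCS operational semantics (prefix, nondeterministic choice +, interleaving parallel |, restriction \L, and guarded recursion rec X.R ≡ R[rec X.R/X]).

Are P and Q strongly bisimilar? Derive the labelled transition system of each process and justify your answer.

Reachable graph of P (5 states):
  u0 = a.b.d.(0 + 0 + 0\{b,c,d}) + c.(rec X. a.b.d.(0 + 0 + 0\{b,c,d}) + c.X) | ··a··> u1, ··c··> u2
  u1 = b.d.(0 + 0 + 0\{b,c,d}) | ··b··> u3
  u2 = rec X. a.b.d.(0 + 0 + 0\{b,c,d}) + c.X | ··a··> u1, ··c··> u2
  u3 = d.(0 + 0 + 0\{b,c,d}) | ··d··> u4
  u4 = 0 + 0 + 0\{b,c,d} | stopped
Reachable graph of Q (4 states):
  v0 = rec X. a.b.d.(0 + 0 + 0\{b,c,d}) + c.X | ··a··> v1, ··c··> v0
  v1 = b.d.(0 + 0 + 0\{b,c,d}) | ··b··> v2
  v2 = d.(0 + 0 + 0\{b,c,d}) | ··d··> v3
  v3 = 0 + 0 + 0\{b,c,d} | stopped
Partition-refinement fixed point:
  B0 = {u0, u2, v0}
  B1 = {u1, v1}
  B2 = {u3, v2}
  B3 = {u4, v3}
u0 ∈ B0, v0 ∈ B0 → same block

YES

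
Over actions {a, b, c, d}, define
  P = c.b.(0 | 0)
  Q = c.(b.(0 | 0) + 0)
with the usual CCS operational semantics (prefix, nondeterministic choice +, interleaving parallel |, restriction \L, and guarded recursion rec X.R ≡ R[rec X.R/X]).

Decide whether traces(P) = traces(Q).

traces(P) = traces(Q)

Reachable graph of P (3 states):
  p0 = c.b.(0 | 0) :: --c--▸ p1
  p1 = b.(0 | 0) :: --b--▸ p2
  p2 = 0 | 0 :: deadlocked
Reachable graph of Q (3 states):
  q0 = c.(b.(0 | 0) + 0) :: --c--▸ q1
  q1 = b.(0 | 0) + 0 :: --b--▸ q2
  q2 = 0 | 0 :: deadlocked
Partition-refinement fixed point:
  B0 = {p0, q0}
  B1 = {p1, q1}
  B2 = {p2, q2}
p0 ∈ B0, q0 ∈ B0 → same block
Bisimilar ⇒ trace-equivalent.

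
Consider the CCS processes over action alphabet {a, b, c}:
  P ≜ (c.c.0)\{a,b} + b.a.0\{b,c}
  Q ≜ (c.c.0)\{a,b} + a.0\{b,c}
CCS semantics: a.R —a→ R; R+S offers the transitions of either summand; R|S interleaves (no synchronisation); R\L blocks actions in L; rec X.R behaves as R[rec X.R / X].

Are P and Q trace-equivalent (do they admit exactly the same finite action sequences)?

P's transition system — 5 states:
  u0 = (c.c.0)\{a,b} + b.a.0\{b,c} :: —b→ u1, —c→ u2
  u1 = a.0\{b,c} :: —a→ u3
  u2 = (c.0)\{a,b} :: —c→ u4
  u3 = 0\{b,c} :: stopped
  u4 = 0\{a,b} :: stopped
Q's transition system — 4 states:
  v0 = (c.c.0)\{a,b} + a.0\{b,c} :: —a→ v1, —c→ v2
  v1 = 0\{b,c} :: stopped
  v2 = (c.0)\{a,b} :: —c→ v3
  v3 = 0\{a,b} :: stopped
Trace ⟨b⟩ through P, begin at {u0}:
  step 1 (b): {u1}
  ✓ P
Trace ⟨b⟩ through Q, begin at {v0}:
  step 1 (b): ∅ (Q stuck)

NO — witness ⟨b⟩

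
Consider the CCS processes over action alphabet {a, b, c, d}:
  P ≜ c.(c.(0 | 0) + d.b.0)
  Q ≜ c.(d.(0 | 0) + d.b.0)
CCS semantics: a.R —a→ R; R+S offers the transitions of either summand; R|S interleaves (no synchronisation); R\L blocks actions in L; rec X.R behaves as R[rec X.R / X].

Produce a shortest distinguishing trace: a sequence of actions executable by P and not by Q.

cc

P's transition system — 5 states:
  m0 = c.(c.(0 | 0) + d.b.0) :: -c-> m1
  m1 = c.(0 | 0) + d.b.0 :: -c-> m2, -d-> m3
  m2 = 0 | 0 :: stopped
  m3 = b.0 :: -b-> m4
  m4 = 0 :: stopped
Q's transition system — 5 states:
  n0 = c.(d.(0 | 0) + d.b.0) :: -c-> n1
  n1 = d.(0 | 0) + d.b.0 :: -d-> n2, -d-> n3
  n2 = 0 | 0 :: stopped
  n3 = b.0 :: -b-> n4
  n4 = 0 :: stopped
Executing cc from P (initial set {m0}):
  after c @ step 1: {m1}
  after c @ step 2: {m2}
  P completes σ.
Executing cc from Q (initial set {n0}):
  after c @ step 1: {n1}
  after c @ step 2: ∅ (Q stuck)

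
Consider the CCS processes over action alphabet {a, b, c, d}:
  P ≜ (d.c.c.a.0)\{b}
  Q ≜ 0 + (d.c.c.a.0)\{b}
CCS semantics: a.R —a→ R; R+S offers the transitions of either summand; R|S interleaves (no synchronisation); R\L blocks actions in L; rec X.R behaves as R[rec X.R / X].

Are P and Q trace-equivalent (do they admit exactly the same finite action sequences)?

Reachable graph of P (5 states):
  u0 = (d.c.c.a.0)\{b} :: --d--▸ u1
  u1 = (c.c.a.0)\{b} :: --c--▸ u2
  u2 = (c.a.0)\{b} :: --c--▸ u3
  u3 = (a.0)\{b} :: --a--▸ u4
  u4 = 0\{b} :: stopped
Reachable graph of Q (5 states):
  v0 = 0 + (d.c.c.a.0)\{b} :: --d--▸ v1
  v1 = (c.c.a.0)\{b} :: --c--▸ v2
  v2 = (c.a.0)\{b} :: --c--▸ v3
  v3 = (a.0)\{b} :: --a--▸ v4
  v4 = 0\{b} :: stopped
Partition-refinement fixed point:
  B0 = {u0, v0}
  B1 = {u1, v1}
  B2 = {u2, v2}
  B3 = {u3, v3}
  B4 = {u4, v4}
u0 ∈ B0, v0 ∈ B0 → same block
Bisimilar ⇒ trace-equivalent.

trace-equivalent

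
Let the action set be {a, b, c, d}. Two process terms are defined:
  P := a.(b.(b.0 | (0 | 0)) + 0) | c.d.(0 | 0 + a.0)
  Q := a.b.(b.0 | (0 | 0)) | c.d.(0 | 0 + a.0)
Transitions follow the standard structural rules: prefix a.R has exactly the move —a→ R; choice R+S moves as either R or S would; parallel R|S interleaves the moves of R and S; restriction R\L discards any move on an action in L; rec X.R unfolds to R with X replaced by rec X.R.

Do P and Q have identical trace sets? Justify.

P's transition system — 16 states:
  s0 = a.(b.(b.0 | (0 | 0)) + 0) | c.d.(0 | 0 + a.0) → —a→ s1, —c→ s2
  s1 = (b.(b.0 | (0 | 0)) + 0) | c.d.(0 | 0 + a.0) → —b→ s3, —c→ s4
  s2 = a.(b.(b.0 | (0 | 0)) + 0) | d.(0 | 0 + a.0) → —a→ s4, —d→ s5
  s3 = b.0 | (0 | 0) | c.d.(0 | 0 + a.0) → —b→ s6, —c→ s7
  s4 = (b.(b.0 | (0 | 0)) + 0) | d.(0 | 0 + a.0) → —b→ s7, —d→ s8
  s5 = a.(b.(b.0 | (0 | 0)) + 0) | (0 | 0 + a.0) → —a→ s8, —a→ s9
  s6 = 0 | (0 | 0) | c.d.(0 | 0 + a.0) → —c→ s10
  s7 = b.0 | (0 | 0) | d.(0 | 0 + a.0) → —b→ s10, —d→ s11
  s8 = (b.(b.0 | (0 | 0)) + 0) | (0 | 0 + a.0) → —a→ s12, —b→ s11
  s9 = a.(b.(b.0 | (0 | 0)) + 0) | 0 → —a→ s12
  s10 = 0 | (0 | 0) | d.(0 | 0 + a.0) → —d→ s13
  s11 = b.0 | (0 | 0) | (0 | 0 + a.0) → —a→ s14, —b→ s13
  s12 = (b.(b.0 | (0 | 0)) + 0) | 0 → —b→ s14
  s13 = 0 | (0 | 0) | (0 | 0 + a.0) → —a→ s15
  s14 = b.0 | (0 | 0) | 0 → —b→ s15
  s15 = 0 | (0 | 0) | 0 → ∅
Q's transition system — 16 states:
  t0 = a.b.(b.0 | (0 | 0)) | c.d.(0 | 0 + a.0) → —a→ t1, —c→ t2
  t1 = b.(b.0 | (0 | 0)) | c.d.(0 | 0 + a.0) → —b→ t3, —c→ t4
  t2 = a.b.(b.0 | (0 | 0)) | d.(0 | 0 + a.0) → —a→ t4, —d→ t5
  t3 = b.0 | (0 | 0) | c.d.(0 | 0 + a.0) → —b→ t6, —c→ t7
  t4 = b.(b.0 | (0 | 0)) | d.(0 | 0 + a.0) → —b→ t7, —d→ t8
  t5 = a.b.(b.0 | (0 | 0)) | (0 | 0 + a.0) → —a→ t8, —a→ t9
  t6 = 0 | (0 | 0) | c.d.(0 | 0 + a.0) → —c→ t10
  t7 = b.0 | (0 | 0) | d.(0 | 0 + a.0) → —b→ t10, —d→ t11
  t8 = b.(b.0 | (0 | 0)) | (0 | 0 + a.0) → —a→ t12, —b→ t11
  t9 = a.b.(b.0 | (0 | 0)) | 0 → —a→ t12
  t10 = 0 | (0 | 0) | d.(0 | 0 + a.0) → —d→ t13
  t11 = b.0 | (0 | 0) | (0 | 0 + a.0) → —a→ t14, —b→ t13
  t12 = b.(b.0 | (0 | 0)) | 0 → —b→ t14
  t13 = 0 | (0 | 0) | (0 | 0 + a.0) → —a→ t15
  t14 = b.0 | (0 | 0) | 0 → —b→ t15
  t15 = 0 | (0 | 0) | 0 → ∅
Bisimilarity quotient blocks:
  B0 = {s0, t0}
  B1 = {s1, t1}
  B2 = {s3, t3}
  B3 = {s6, t6}
  B4 = {s10, t10}
  B5 = {s13, t13}
  B6 = {s15, t15}
  B7 = {s7, t7}
  B8 = {s11, t11}
  B9 = {s14, t14}
  B10 = {s4, t4}
  B11 = {s8, t8}
  B12 = {s12, t12}
  B13 = {s2, t2}
  B14 = {s5, t5}
  B15 = {s9, t9}
s0 ∈ B0, t0 ∈ B0 → same block
Bisimilar ⇒ trace-equivalent.

traces(P) = traces(Q)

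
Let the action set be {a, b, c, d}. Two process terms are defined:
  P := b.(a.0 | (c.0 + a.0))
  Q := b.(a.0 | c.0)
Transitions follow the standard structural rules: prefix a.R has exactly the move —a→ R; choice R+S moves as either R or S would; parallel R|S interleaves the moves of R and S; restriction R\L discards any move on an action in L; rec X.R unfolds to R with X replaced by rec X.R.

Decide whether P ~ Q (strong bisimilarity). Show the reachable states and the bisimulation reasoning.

Reachable graph of P (5 states):
  u0 = b.(a.0 | (c.0 + a.0)) → —b→ u1
  u1 = a.0 | (c.0 + a.0) → —a→ u2, —a→ u3, —c→ u3
  u2 = 0 | (c.0 + a.0) → —a→ u4, —c→ u4
  u3 = a.0 | 0 → —a→ u4
  u4 = 0 | 0 → stopped
Reachable graph of Q (5 states):
  v0 = b.(a.0 | c.0) → —b→ v1
  v1 = a.0 | c.0 → —a→ v2, —c→ v3
  v2 = 0 | c.0 → —c→ v4
  v3 = a.0 | 0 → —a→ v4
  v4 = 0 | 0 → stopped
Partition-refinement fixed point:
  B0 = {u0}
  B1 = {u1}
  B2 = {u3, v3}
  B3 = {u4, v4}
  B4 = {u2}
  B5 = {v0}
  B6 = {v1}
  B7 = {v2}
u0 ∈ B0, v0 ∈ B5 → different blocks

NO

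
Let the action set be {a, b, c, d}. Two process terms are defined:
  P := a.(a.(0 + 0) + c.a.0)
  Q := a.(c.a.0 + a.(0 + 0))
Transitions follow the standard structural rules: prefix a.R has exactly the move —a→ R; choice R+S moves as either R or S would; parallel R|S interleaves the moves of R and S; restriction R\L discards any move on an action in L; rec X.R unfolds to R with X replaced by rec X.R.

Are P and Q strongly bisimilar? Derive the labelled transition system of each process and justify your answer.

LTS(P): 5 reachable states
  p0 = a.(a.(0 + 0) + c.a.0) → =a=> p1
  p1 = a.(0 + 0) + c.a.0 → =a=> p2, =c=> p3
  p2 = 0 + 0 → (no moves)
  p3 = a.0 → =a=> p4
  p4 = 0 → (no moves)
LTS(Q): 5 reachable states
  q0 = a.(c.a.0 + a.(0 + 0)) → =a=> q1
  q1 = c.a.0 + a.(0 + 0) → =a=> q2, =c=> q3
  q2 = 0 + 0 → (no moves)
  q3 = a.0 → =a=> q4
  q4 = 0 → (no moves)
Partition-refinement fixed point:
  B0 = {p0, q0}
  B1 = {p1, q1}
  B2 = {p2, p4, q2, q4}
  B3 = {p3, q3}
p0 ∈ B0, q0 ∈ B0 → same block

bisimilar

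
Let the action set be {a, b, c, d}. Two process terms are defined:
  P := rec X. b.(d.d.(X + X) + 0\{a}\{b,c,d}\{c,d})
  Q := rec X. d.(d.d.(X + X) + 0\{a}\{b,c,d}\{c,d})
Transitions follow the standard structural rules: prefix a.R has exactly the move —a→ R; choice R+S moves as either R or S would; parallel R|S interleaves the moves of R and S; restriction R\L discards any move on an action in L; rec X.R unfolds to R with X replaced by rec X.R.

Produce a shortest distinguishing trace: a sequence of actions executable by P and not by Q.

b

LTS(P): 4 reachable states
  s0 = rec X. b.(d.d.(X + X) + 0\{a}\{b,c,d}\{c,d}) :: —b→ s1
  s1 = d.d.((rec X. b.(d.d.(X + X) + 0\{a}\{b,c,d}\{c,d})) + (rec X. b.(d.d.(X + X) + 0\{a}\{b,c,d}\{c,d}))) + 0\{a}\{b,c,d}\{c,d} :: —d→ s2
  s2 = d.((rec X. b.(d.d.(X + X) + 0\{a}\{b,c,d}\{c,d})) + (rec X. b.(d.d.(X + X) + 0\{a}\{b,c,d}\{c,d}))) :: —d→ s3
  s3 = (rec X. b.(d.d.(X + X) + 0\{a}\{b,c,d}\{c,d})) + (rec X. b.(d.d.(X + X) + 0\{a}\{b,c,d}\{c,d})) :: —b→ s1
LTS(Q): 4 reachable states
  t0 = rec X. d.(d.d.(X + X) + 0\{a}\{b,c,d}\{c,d}) :: —d→ t1
  t1 = d.d.((rec X. d.(d.d.(X + X) + 0\{a}\{b,c,d}\{c,d})) + (rec X. d.(d.d.(X + X) + 0\{a}\{b,c,d}\{c,d}))) + 0\{a}\{b,c,d}\{c,d} :: —d→ t2
  t2 = d.((rec X. d.(d.d.(X + X) + 0\{a}\{b,c,d}\{c,d})) + (rec X. d.(d.d.(X + X) + 0\{a}\{b,c,d}\{c,d}))) :: —d→ t3
  t3 = (rec X. d.(d.d.(X + X) + 0\{a}\{b,c,d}\{c,d})) + (rec X. d.(d.d.(X + X) + 0\{a}\{b,c,d}\{c,d})) :: —d→ t1
Executing b from P (initial set {s0}):
  [1] b ⇒ {s1}
  — P admits the full trace.
Executing b from Q (initial set {t0}):
  [1] b ⇒ ∅ (Q stuck)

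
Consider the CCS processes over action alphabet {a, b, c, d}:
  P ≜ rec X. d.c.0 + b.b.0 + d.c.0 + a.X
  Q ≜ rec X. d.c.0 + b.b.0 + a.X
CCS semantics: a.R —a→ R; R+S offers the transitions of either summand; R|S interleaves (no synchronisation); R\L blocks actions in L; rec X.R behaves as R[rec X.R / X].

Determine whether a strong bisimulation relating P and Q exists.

YES

P's transition system — 4 states:
  u0 = rec X. d.c.0 + b.b.0 + d.c.0 + a.X | =a=> u0, =b=> u1, =d=> u2
  u1 = b.0 | =b=> u3
  u2 = c.0 | =c=> u3
  u3 = 0 | ·
Q's transition system — 4 states:
  v0 = rec X. d.c.0 + b.b.0 + a.X | =a=> v0, =b=> v1, =d=> v2
  v1 = b.0 | =b=> v3
  v2 = c.0 | =c=> v3
  v3 = 0 | ·
Coarsest stable partition (strong bisimilarity classes):
  B0 = {u0, v0}
  B1 = {u2, v2}
  B2 = {u3, v3}
  B3 = {u1, v1}
u0 ∈ B0, v0 ∈ B0 → same block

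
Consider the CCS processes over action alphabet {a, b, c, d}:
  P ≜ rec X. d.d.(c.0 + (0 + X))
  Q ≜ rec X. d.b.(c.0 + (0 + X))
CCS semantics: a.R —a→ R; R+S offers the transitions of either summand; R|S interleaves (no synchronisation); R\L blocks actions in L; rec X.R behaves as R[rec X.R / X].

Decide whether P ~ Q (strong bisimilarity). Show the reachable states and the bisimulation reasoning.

NO

P's transition system — 4 states:
  m0 = rec X. d.d.(c.0 + (0 + X)) :: --d--▸ m1
  m1 = d.(c.0 + (0 + (rec X. d.d.(c.0 + (0 + X))))) :: --d--▸ m2
  m2 = c.0 + (0 + (rec X. d.d.(c.0 + (0 + X)))) :: --c--▸ m3, --d--▸ m1
  m3 = 0 :: stopped
Q's transition system — 4 states:
  n0 = rec X. d.b.(c.0 + (0 + X)) :: --d--▸ n1
  n1 = b.(c.0 + (0 + (rec X. d.b.(c.0 + (0 + X))))) :: --b--▸ n2
  n2 = c.0 + (0 + (rec X. d.b.(c.0 + (0 + X)))) :: --c--▸ n3, --d--▸ n1
  n3 = 0 :: stopped
Partition-refinement fixed point:
  B0 = {m0}
  B1 = {m1}
  B2 = {m2}
  B3 = {m3, n3}
  B4 = {n0}
  B5 = {n1}
  B6 = {n2}
m0 ∈ B0, n0 ∈ B4 → different blocks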